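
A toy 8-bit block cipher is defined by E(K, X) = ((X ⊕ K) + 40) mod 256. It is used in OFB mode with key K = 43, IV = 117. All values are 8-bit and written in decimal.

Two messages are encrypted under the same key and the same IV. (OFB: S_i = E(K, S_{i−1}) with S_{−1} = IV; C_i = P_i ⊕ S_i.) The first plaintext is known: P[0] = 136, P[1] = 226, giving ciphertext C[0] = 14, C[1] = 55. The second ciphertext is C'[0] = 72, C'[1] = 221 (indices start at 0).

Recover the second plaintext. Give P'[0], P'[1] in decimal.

In OFB with a reused IV, both messages share the same keystream S_i, so C_i ⊕ C'_i = P_i ⊕ P'_i and thus P'_i = P_i ⊕ C_i ⊕ C'_i.
P'[0]: 136 ⊕ 14 ⊕ 72 = 206.
P'[1]: 226 ⊕ 55 ⊕ 221 = 8.

P'[0] = 206, P'[1] = 8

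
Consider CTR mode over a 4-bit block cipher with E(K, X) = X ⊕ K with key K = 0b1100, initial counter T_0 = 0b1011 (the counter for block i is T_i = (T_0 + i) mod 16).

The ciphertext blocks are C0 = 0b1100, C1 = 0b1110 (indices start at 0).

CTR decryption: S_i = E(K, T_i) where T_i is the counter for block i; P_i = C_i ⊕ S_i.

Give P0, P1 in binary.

P0 = 0b1011, P1 = 0b1110

P0: T = 0b1011, S = E(K, T) = 0b0111; 0b1100 ⊕ 0b0111 = 0b1011.
P1: T = 0b1100, S = E(K, T) = 0b0000; 0b1110 ⊕ 0b0000 = 0b1110.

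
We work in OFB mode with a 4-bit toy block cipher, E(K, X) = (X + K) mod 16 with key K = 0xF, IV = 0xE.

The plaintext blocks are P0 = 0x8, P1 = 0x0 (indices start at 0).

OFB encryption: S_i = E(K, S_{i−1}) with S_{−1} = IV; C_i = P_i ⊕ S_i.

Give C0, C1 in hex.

C0: S = E(K, 0xE) = 0xD; 0x8 ⊕ 0xD = 0x5.
C1: S = E(K, 0xD) = 0xC; 0x0 ⊕ 0xC = 0xC.

C0 = 0x5, C1 = 0xC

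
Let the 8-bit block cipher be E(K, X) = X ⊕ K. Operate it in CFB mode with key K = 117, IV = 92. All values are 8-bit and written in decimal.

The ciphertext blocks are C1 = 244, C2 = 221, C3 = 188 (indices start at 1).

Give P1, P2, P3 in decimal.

CFB decryption: P_i = C_i ⊕ E(K, C_{i−1}), with C_{0} = IV.
P1: E(K, 92) = 41; 244 ⊕ 41 = 221.
P2: E(K, 244) = 129; 221 ⊕ 129 = 92.
P3: E(K, 221) = 168; 188 ⊕ 168 = 20.

P1 = 221, P2 = 92, P3 = 20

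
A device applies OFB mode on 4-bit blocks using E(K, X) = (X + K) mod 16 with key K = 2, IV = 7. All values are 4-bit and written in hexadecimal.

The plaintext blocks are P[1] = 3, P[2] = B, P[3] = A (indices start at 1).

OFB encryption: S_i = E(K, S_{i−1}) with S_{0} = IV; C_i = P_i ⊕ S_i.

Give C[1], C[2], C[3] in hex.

C[1]: S = E(K, 7) = 9; 3 ⊕ 9 = A.
C[2]: S = E(K, 9) = B; B ⊕ B = 0.
C[3]: S = E(K, B) = D; A ⊕ D = 7.

C[1] = A, C[2] = 0, C[3] = 7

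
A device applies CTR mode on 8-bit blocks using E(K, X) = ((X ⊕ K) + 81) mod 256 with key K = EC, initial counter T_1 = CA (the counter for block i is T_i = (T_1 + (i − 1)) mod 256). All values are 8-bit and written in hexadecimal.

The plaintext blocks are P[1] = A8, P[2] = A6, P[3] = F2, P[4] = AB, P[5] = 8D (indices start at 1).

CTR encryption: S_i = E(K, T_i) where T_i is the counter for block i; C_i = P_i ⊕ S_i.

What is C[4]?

C[4] = 09

C[1]: T = CA, S = E(K, T) = A7; A8 ⊕ A7 = 0F.
C[2]: T = CB, S = E(K, T) = A8; A6 ⊕ A8 = 0E.
C[3]: T = CC, S = E(K, T) = A1; F2 ⊕ A1 = 53.
C[4]: T = CD, S = E(K, T) = A2; AB ⊕ A2 = 09.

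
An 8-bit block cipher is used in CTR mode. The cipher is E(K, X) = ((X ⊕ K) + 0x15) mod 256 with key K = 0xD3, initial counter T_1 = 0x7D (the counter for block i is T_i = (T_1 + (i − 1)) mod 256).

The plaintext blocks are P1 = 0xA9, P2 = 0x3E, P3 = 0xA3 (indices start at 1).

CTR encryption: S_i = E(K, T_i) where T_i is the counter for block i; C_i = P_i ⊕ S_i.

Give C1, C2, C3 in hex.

C1 = 0x6A, C2 = 0xFC, C3 = 0x62

C1: T = 0x7D, S = E(K, T) = 0xC3; 0xA9 ⊕ 0xC3 = 0x6A.
C2: T = 0x7E, S = E(K, T) = 0xC2; 0x3E ⊕ 0xC2 = 0xFC.
C3: T = 0x7F, S = E(K, T) = 0xC1; 0xA3 ⊕ 0xC1 = 0x62.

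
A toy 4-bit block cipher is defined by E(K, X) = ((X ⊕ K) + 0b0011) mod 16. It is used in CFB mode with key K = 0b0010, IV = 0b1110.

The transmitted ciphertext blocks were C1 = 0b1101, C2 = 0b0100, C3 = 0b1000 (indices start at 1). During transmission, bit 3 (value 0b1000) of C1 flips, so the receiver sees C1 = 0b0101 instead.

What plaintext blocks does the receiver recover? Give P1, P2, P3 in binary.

CFB decryption: P_i = C_i ⊕ E(K, C_{i−1}), with C_{0} = IV.
Only C1 changed, to 0b0101. In CFB, a change in C_i flips the same bit in P_i and garbles P_{i+1}. Decrypting the received ciphertext:
P1: E(K, 0b1110) = 0b1111; 0b0101 ⊕ 0b1111 = 0b1010.
P2: E(K, 0b0101) = 0b1010; 0b0100 ⊕ 0b1010 = 0b1110.
P3: E(K, 0b0100) = 0b1001; 0b1000 ⊕ 0b1001 = 0b0001.
Blocks that differ from the original plaintext: P1, P2.

P1 = 0b1010, P2 = 0b1110, P3 = 0b0001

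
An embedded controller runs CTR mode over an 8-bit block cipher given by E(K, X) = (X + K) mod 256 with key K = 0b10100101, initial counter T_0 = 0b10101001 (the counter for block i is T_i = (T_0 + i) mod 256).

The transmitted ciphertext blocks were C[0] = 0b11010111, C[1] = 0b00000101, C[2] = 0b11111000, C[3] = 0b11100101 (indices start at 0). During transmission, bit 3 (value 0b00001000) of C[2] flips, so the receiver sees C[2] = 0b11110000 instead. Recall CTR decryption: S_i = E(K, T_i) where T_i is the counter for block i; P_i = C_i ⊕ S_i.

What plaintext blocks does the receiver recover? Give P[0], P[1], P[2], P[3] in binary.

Only C[2] changed, to 0b11110000. In CTR, a change in C_i flips the same bit in P_i only; the keystream is unaffected. Decrypting the received ciphertext:
P[0]: T = 0b10101001, S = E(K, T) = 0b01001110; 0b11010111 ⊕ 0b01001110 = 0b10011001.
P[1]: T = 0b10101010, S = E(K, T) = 0b01001111; 0b00000101 ⊕ 0b01001111 = 0b01001010.
P[2]: T = 0b10101011, S = E(K, T) = 0b01010000; 0b11110000 ⊕ 0b01010000 = 0b10100000.
P[3]: T = 0b10101100, S = E(K, T) = 0b01010001; 0b11100101 ⊕ 0b01010001 = 0b10110100.
Blocks that differ from the original plaintext: P[2].

P[0] = 0b10011001, P[1] = 0b01001010, P[2] = 0b10100000, P[3] = 0b10110100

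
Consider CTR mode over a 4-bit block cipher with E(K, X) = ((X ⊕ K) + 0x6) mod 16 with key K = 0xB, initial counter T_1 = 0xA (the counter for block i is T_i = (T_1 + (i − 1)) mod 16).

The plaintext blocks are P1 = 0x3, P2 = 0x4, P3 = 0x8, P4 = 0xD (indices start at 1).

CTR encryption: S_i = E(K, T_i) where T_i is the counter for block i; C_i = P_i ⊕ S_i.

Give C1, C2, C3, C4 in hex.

C1: T = 0xA, S = E(K, T) = 0x7; 0x3 ⊕ 0x7 = 0x4.
C2: T = 0xB, S = E(K, T) = 0x6; 0x4 ⊕ 0x6 = 0x2.
C3: T = 0xC, S = E(K, T) = 0xD; 0x8 ⊕ 0xD = 0x5.
C4: T = 0xD, S = E(K, T) = 0xC; 0xD ⊕ 0xC = 0x1.

C1 = 0x4, C2 = 0x2, C3 = 0x5, C4 = 0x1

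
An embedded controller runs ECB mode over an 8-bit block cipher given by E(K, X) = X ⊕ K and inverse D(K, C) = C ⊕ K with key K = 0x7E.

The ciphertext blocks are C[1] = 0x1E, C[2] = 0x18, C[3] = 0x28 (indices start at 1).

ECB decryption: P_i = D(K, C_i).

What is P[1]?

P[1]: D(K, 0x1E) = 0x60.

P[1] = 0x60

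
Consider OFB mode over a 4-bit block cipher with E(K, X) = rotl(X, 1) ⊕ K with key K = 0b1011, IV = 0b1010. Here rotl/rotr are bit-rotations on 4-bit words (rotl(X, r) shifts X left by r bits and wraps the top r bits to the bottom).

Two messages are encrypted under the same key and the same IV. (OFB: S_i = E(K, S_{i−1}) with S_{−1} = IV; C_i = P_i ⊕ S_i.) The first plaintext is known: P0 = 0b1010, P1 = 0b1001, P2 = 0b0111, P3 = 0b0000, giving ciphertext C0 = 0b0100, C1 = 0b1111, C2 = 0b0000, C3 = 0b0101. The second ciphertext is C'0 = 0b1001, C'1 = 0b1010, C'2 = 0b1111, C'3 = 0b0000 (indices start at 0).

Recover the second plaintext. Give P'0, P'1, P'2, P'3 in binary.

In OFB with a reused IV, both messages share the same keystream S_i, so C_i ⊕ C'_i = P_i ⊕ P'_i and thus P'_i = P_i ⊕ C_i ⊕ C'_i.
P'0: 0b1010 ⊕ 0b0100 ⊕ 0b1001 = 0b0111.
P'1: 0b1001 ⊕ 0b1111 ⊕ 0b1010 = 0b1100.
P'2: 0b0111 ⊕ 0b0000 ⊕ 0b1111 = 0b1000.
P'3: 0b0000 ⊕ 0b0101 ⊕ 0b0000 = 0b0101.

P'0 = 0b0111, P'1 = 0b1100, P'2 = 0b1000, P'3 = 0b0101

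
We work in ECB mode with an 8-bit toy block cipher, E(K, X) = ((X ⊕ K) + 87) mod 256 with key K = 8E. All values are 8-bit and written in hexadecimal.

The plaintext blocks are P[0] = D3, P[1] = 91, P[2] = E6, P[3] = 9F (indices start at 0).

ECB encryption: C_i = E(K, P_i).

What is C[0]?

C[0] = E4

C[0]: E(K, D3) = E4.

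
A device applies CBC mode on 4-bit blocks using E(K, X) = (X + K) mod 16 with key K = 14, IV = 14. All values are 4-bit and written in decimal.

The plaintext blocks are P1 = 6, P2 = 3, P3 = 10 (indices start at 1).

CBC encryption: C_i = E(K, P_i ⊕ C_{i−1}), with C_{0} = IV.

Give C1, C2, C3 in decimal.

C1 = 6, C2 = 3, C3 = 7

C1: P1 ⊕ 14 = 8; E(K, 8) = 6.
C2: P2 ⊕ 6 = 5; E(K, 5) = 3.
C3: P3 ⊕ 3 = 9; E(K, 9) = 7.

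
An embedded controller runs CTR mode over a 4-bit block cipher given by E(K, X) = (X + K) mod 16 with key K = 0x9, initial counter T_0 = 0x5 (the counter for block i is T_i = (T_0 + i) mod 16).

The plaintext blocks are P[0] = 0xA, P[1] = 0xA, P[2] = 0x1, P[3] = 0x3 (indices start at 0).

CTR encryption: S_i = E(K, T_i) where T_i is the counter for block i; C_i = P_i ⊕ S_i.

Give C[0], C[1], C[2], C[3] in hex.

C[0]: T = 0x5, S = E(K, T) = 0xE; 0xA ⊕ 0xE = 0x4.
C[1]: T = 0x6, S = E(K, T) = 0xF; 0xA ⊕ 0xF = 0x5.
C[2]: T = 0x7, S = E(K, T) = 0x0; 0x1 ⊕ 0x0 = 0x1.
C[3]: T = 0x8, S = E(K, T) = 0x1; 0x3 ⊕ 0x1 = 0x2.

C[0] = 0x4, C[1] = 0x5, C[2] = 0x1, C[3] = 0x2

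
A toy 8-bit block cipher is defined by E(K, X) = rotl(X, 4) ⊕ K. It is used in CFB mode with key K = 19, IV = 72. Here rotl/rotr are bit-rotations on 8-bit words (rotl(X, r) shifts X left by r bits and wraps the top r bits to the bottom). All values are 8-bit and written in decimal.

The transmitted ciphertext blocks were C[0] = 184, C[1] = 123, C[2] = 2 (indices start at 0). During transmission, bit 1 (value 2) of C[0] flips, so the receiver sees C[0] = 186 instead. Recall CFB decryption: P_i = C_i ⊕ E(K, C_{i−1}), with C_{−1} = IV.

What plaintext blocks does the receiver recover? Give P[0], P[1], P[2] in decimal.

P[0] = 45, P[1] = 195, P[2] = 166

Only C[0] changed, to 186. In CFB, a change in C_i flips the same bit in P_i and garbles P_{i+1}. Decrypting the received ciphertext:
P[0]: E(K, 72) = 151; 186 ⊕ 151 = 45.
P[1]: E(K, 186) = 184; 123 ⊕ 184 = 195.
P[2]: E(K, 123) = 164; 2 ⊕ 164 = 166.
Blocks that differ from the original plaintext: P[0], P[1].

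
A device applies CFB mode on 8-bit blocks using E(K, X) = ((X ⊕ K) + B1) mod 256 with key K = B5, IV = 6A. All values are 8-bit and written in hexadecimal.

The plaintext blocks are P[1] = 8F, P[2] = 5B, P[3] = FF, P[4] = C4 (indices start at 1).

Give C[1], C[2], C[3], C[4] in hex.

CFB encryption: C_i = P_i ⊕ E(K, C_{i−1}), with C_{0} = IV.
C[1]: E(K, 6A) = 90; 8F ⊕ 90 = 1F.
C[2]: E(K, 1F) = 5B; 5B ⊕ 5B = 00.
C[3]: E(K, 00) = 66; FF ⊕ 66 = 99.
C[4]: E(K, 99) = DD; C4 ⊕ DD = 19.

C[1] = 1F, C[2] = 00, C[3] = 99, C[4] = 19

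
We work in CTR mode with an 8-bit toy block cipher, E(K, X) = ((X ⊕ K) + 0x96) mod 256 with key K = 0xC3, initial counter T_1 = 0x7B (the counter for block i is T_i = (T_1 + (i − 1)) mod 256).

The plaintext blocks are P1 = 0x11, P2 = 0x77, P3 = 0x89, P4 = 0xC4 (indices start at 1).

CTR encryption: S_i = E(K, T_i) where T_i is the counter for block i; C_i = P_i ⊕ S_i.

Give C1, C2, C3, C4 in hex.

C1 = 0x5F, C2 = 0x22, C3 = 0xDD, C4 = 0x97

C1: T = 0x7B, S = E(K, T) = 0x4E; 0x11 ⊕ 0x4E = 0x5F.
C2: T = 0x7C, S = E(K, T) = 0x55; 0x77 ⊕ 0x55 = 0x22.
C3: T = 0x7D, S = E(K, T) = 0x54; 0x89 ⊕ 0x54 = 0xDD.
C4: T = 0x7E, S = E(K, T) = 0x53; 0xC4 ⊕ 0x53 = 0x97.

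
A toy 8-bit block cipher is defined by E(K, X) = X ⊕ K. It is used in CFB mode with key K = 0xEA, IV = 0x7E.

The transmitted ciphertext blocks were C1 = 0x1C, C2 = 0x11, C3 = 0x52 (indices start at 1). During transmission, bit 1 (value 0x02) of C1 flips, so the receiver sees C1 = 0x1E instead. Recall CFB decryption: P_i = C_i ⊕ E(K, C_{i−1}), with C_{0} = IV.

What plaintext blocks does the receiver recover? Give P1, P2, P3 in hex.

Only C1 changed, to 0x1E. In CFB, a change in C_i flips the same bit in P_i and garbles P_{i+1}. Decrypting the received ciphertext:
P1: E(K, 0x7E) = 0x94; 0x1E ⊕ 0x94 = 0x8A.
P2: E(K, 0x1E) = 0xF4; 0x11 ⊕ 0xF4 = 0xE5.
P3: E(K, 0x11) = 0xFB; 0x52 ⊕ 0xFB = 0xA9.
Blocks that differ from the original plaintext: P1, P2.

P1 = 0x8A, P2 = 0xE5, P3 = 0xA9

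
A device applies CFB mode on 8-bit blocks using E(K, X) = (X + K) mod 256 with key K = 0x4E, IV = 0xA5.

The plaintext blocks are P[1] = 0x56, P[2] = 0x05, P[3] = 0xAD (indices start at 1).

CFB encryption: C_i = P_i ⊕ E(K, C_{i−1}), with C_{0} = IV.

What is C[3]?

C[3] = 0xE9

C[1]: E(K, 0xA5) = 0xF3; 0x56 ⊕ 0xF3 = 0xA5.
C[2]: E(K, 0xA5) = 0xF3; 0x05 ⊕ 0xF3 = 0xF6.
C[3]: E(K, 0xF6) = 0x44; 0xAD ⊕ 0x44 = 0xE9.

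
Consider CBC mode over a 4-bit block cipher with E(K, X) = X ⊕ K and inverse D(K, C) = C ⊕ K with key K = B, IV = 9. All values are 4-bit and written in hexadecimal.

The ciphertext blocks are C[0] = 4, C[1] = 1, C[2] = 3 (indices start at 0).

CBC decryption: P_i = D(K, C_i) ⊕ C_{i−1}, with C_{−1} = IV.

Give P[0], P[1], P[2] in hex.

P[0]: D(K, 4) = F; F ⊕ 9 = 6.
P[1]: D(K, 1) = A; A ⊕ 4 = E.
P[2]: D(K, 3) = 8; 8 ⊕ 1 = 9.

P[0] = 6, P[1] = E, P[2] = 9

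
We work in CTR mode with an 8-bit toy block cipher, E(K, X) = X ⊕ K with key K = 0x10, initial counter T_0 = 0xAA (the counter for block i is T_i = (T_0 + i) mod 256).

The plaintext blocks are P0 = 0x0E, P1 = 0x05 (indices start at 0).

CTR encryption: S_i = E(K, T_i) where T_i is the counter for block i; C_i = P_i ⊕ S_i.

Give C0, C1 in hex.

C0: T = 0xAA, S = E(K, T) = 0xBA; 0x0E ⊕ 0xBA = 0xB4.
C1: T = 0xAB, S = E(K, T) = 0xBB; 0x05 ⊕ 0xBB = 0xBE.

C0 = 0xB4, C1 = 0xBE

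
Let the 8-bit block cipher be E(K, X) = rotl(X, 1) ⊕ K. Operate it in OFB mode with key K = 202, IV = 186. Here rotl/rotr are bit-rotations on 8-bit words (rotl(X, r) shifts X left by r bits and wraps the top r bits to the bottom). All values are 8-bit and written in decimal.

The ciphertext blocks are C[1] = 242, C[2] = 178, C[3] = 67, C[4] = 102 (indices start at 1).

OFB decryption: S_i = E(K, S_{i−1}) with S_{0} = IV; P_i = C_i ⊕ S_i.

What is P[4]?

P[4] = 239

P[1]: S = E(K, 186) = 191; 242 ⊕ 191 = 77.
P[2]: S = E(K, 191) = 181; 178 ⊕ 181 = 7.
P[3]: S = E(K, 181) = 161; 67 ⊕ 161 = 226.
P[4]: S = E(K, 161) = 137; 102 ⊕ 137 = 239.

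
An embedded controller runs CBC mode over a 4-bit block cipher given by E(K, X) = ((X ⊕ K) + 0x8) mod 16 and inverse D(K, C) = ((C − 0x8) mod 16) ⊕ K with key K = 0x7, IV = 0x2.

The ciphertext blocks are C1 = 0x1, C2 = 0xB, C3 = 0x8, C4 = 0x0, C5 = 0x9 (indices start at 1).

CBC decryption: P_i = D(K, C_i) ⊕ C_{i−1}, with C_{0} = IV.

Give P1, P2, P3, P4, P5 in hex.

P1 = 0xC, P2 = 0x5, P3 = 0xC, P4 = 0x7, P5 = 0x6

P1: D(K, 0x1) = 0xE; 0xE ⊕ 0x2 = 0xC.
P2: D(K, 0xB) = 0x4; 0x4 ⊕ 0x1 = 0x5.
P3: D(K, 0x8) = 0x7; 0x7 ⊕ 0xB = 0xC.
P4: D(K, 0x0) = 0xF; 0xF ⊕ 0x8 = 0x7.
P5: D(K, 0x9) = 0x6; 0x6 ⊕ 0x0 = 0x6.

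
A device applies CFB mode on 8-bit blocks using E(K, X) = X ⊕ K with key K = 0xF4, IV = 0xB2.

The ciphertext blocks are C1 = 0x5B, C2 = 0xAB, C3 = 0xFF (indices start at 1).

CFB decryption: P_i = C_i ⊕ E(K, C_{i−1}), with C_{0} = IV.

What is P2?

P2: E(K, 0x5B) = 0xAF; 0xAB ⊕ 0xAF = 0x04.

P2 = 0x04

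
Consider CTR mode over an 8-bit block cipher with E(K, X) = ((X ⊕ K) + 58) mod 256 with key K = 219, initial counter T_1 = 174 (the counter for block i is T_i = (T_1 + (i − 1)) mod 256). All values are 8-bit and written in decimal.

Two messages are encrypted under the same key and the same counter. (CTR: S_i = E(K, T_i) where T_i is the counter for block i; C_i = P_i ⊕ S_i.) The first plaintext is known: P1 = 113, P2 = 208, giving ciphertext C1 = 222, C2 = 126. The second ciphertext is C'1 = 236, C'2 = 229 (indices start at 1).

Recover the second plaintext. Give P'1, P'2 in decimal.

P'1 = 67, P'2 = 75

In CTR with a reused counter, both messages share the same keystream S_i, so C_i ⊕ C'_i = P_i ⊕ P'_i and thus P'_i = P_i ⊕ C_i ⊕ C'_i.
P'1: 113 ⊕ 222 ⊕ 236 = 67.
P'2: 208 ⊕ 126 ⊕ 229 = 75.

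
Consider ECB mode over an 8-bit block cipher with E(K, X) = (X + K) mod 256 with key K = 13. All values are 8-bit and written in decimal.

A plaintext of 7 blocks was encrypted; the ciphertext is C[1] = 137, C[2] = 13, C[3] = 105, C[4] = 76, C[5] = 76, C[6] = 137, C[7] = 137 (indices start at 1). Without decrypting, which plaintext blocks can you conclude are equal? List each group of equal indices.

P[1] = P[6] = P[7]; P[4] = P[5]

ECB encrypts each block independently with the same key, so equal ciphertext blocks imply equal plaintext blocks.
C[1] = C[6] = C[7] = 137, so P[1] = P[6] = P[7].
C[4] = C[5] = 76, so P[4] = P[5].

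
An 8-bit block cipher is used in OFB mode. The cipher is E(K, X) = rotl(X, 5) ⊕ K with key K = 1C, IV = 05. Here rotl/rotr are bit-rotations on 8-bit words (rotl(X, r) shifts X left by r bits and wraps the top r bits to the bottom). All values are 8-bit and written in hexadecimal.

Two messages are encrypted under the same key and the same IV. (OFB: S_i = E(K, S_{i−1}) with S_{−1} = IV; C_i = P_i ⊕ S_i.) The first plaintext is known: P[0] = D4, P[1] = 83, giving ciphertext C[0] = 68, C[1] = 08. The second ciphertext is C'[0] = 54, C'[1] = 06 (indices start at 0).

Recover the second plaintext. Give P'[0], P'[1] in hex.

P'[0] = E8, P'[1] = 8D

In OFB with a reused IV, both messages share the same keystream S_i, so C_i ⊕ C'_i = P_i ⊕ P'_i and thus P'_i = P_i ⊕ C_i ⊕ C'_i.
P'[0]: D4 ⊕ 68 ⊕ 54 = E8.
P'[1]: 83 ⊕ 08 ⊕ 06 = 8D.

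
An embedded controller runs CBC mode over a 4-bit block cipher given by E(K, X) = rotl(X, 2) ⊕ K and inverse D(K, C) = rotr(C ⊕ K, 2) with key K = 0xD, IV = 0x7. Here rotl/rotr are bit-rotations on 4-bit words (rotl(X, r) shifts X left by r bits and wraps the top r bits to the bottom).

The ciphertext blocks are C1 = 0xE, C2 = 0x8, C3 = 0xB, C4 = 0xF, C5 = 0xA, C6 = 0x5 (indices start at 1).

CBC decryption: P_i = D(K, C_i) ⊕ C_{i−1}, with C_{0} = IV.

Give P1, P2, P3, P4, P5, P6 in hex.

P1: D(K, 0xE) = 0xC; 0xC ⊕ 0x7 = 0xB.
P2: D(K, 0x8) = 0x5; 0x5 ⊕ 0xE = 0xB.
P3: D(K, 0xB) = 0x9; 0x9 ⊕ 0x8 = 0x1.
P4: D(K, 0xF) = 0x8; 0x8 ⊕ 0xB = 0x3.
P5: D(K, 0xA) = 0xD; 0xD ⊕ 0xF = 0x2.
P6: D(K, 0x5) = 0x2; 0x2 ⊕ 0xA = 0x8.

P1 = 0xB, P2 = 0xB, P3 = 0x1, P4 = 0x3, P5 = 0x2, P6 = 0x8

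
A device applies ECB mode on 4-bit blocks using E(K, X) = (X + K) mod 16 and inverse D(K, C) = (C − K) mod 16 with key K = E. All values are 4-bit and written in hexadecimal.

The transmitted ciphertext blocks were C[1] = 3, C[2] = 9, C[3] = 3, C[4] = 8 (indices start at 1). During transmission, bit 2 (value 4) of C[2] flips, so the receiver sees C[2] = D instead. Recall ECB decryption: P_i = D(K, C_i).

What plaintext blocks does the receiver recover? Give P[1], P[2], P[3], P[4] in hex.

P[1] = 5, P[2] = F, P[3] = 5, P[4] = A

Only C[2] changed, to D. In ECB, a change in C_i affects only P_i. Decrypting the received ciphertext:
P[1]: D(K, 3) = 5.
P[2]: D(K, D) = F.
P[3]: D(K, 3) = 5.
P[4]: D(K, 8) = A.
Blocks that differ from the original plaintext: P[2].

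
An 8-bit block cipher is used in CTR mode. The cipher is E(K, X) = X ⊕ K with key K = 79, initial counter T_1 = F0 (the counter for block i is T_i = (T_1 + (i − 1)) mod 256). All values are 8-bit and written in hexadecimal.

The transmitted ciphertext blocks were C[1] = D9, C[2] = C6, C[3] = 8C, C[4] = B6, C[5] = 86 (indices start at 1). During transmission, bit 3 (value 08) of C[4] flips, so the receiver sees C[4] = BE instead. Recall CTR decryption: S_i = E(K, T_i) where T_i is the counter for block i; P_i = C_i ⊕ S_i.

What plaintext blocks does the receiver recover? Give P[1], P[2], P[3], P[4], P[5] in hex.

Only C[4] changed, to BE. In CTR, a change in C_i flips the same bit in P_i only; the keystream is unaffected. Decrypting the received ciphertext:
P[1]: T = F0, S = E(K, T) = 89; D9 ⊕ 89 = 50.
P[2]: T = F1, S = E(K, T) = 88; C6 ⊕ 88 = 4E.
P[3]: T = F2, S = E(K, T) = 8B; 8C ⊕ 8B = 07.
P[4]: T = F3, S = E(K, T) = 8A; BE ⊕ 8A = 34.
P[5]: T = F4, S = E(K, T) = 8D; 86 ⊕ 8D = 0B.
Blocks that differ from the original plaintext: P[4].

P[1] = 50, P[2] = 4E, P[3] = 07, P[4] = 34, P[5] = 0B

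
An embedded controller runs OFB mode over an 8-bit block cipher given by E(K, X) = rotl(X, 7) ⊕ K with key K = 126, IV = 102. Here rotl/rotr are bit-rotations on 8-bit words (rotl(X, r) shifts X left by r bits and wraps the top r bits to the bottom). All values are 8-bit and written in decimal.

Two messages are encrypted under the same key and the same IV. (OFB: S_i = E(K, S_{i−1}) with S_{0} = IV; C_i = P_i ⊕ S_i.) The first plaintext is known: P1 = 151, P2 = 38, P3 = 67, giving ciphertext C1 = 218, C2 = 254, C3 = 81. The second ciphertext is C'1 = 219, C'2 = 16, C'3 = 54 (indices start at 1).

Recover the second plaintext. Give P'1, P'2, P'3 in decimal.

P'1 = 150, P'2 = 200, P'3 = 36

In OFB with a reused IV, both messages share the same keystream S_i, so C_i ⊕ C'_i = P_i ⊕ P'_i and thus P'_i = P_i ⊕ C_i ⊕ C'_i.
P'1: 151 ⊕ 218 ⊕ 219 = 150.
P'2: 38 ⊕ 254 ⊕ 16 = 200.
P'3: 67 ⊕ 81 ⊕ 54 = 36.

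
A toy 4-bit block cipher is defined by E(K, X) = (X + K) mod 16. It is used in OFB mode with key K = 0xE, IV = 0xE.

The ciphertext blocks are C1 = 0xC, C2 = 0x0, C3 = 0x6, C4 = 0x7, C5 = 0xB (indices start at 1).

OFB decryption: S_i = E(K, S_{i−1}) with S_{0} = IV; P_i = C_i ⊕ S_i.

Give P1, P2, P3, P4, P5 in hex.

P1 = 0x0, P2 = 0xA, P3 = 0xE, P4 = 0x1, P5 = 0xF

P1: S = E(K, 0xE) = 0xC; 0xC ⊕ 0xC = 0x0.
P2: S = E(K, 0xC) = 0xA; 0x0 ⊕ 0xA = 0xA.
P3: S = E(K, 0xA) = 0x8; 0x6 ⊕ 0x8 = 0xE.
P4: S = E(K, 0x8) = 0x6; 0x7 ⊕ 0x6 = 0x1.
P5: S = E(K, 0x6) = 0x4; 0xB ⊕ 0x4 = 0xF.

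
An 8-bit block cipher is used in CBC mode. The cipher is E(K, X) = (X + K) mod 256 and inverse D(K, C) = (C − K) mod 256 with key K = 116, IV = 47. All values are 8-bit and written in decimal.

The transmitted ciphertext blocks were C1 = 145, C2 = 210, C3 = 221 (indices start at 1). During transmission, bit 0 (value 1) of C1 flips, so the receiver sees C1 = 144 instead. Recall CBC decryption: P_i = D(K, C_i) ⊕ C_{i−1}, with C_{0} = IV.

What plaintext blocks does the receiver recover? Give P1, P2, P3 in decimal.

P1 = 51, P2 = 206, P3 = 187

Only C1 changed, to 144. In CBC, a change in C_i garbles P_i and flips the same bit in P_{i+1}. Decrypting the received ciphertext:
P1: D(K, 144) = 28; 28 ⊕ 47 = 51.
P2: D(K, 210) = 94; 94 ⊕ 144 = 206.
P3: D(K, 221) = 105; 105 ⊕ 210 = 187.
Blocks that differ from the original plaintext: P1, P2.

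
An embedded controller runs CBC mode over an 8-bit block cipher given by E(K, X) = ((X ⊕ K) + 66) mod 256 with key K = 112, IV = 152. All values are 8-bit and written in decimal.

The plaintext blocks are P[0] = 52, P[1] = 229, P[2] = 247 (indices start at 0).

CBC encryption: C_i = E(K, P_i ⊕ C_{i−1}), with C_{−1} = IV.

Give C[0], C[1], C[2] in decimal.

C[0]: P[0] ⊕ 152 = 172; E(K, 172) = 30.
C[1]: P[1] ⊕ 30 = 251; E(K, 251) = 205.
C[2]: P[2] ⊕ 205 = 58; E(K, 58) = 140.

C[0] = 30, C[1] = 205, C[2] = 140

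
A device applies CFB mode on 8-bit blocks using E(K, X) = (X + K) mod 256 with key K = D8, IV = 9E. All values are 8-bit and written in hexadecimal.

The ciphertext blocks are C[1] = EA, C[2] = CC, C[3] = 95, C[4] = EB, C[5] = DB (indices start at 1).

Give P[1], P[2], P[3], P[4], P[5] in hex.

P[1] = 9C, P[2] = 0E, P[3] = 31, P[4] = 86, P[5] = 18

CFB decryption: P_i = C_i ⊕ E(K, C_{i−1}), with C_{0} = IV.
P[1]: E(K, 9E) = 76; EA ⊕ 76 = 9C.
P[2]: E(K, EA) = C2; CC ⊕ C2 = 0E.
P[3]: E(K, CC) = A4; 95 ⊕ A4 = 31.
P[4]: E(K, 95) = 6D; EB ⊕ 6D = 86.
P[5]: E(K, EB) = C3; DB ⊕ C3 = 18.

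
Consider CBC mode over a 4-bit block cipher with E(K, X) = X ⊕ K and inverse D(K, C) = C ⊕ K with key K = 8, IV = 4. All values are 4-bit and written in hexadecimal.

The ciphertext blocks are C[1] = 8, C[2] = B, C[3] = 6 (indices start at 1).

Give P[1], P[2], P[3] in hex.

CBC decryption: P_i = D(K, C_i) ⊕ C_{i−1}, with C_{0} = IV.
P[1]: D(K, 8) = 0; 0 ⊕ 4 = 4.
P[2]: D(K, B) = 3; 3 ⊕ 8 = B.
P[3]: D(K, 6) = E; E ⊕ B = 5.

P[1] = 4, P[2] = B, P[3] = 5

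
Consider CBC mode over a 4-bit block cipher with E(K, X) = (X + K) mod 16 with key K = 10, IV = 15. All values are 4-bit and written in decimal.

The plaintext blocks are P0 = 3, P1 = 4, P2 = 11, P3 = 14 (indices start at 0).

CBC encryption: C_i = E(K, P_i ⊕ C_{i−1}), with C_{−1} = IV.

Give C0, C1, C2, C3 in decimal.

C0 = 6, C1 = 12, C2 = 1, C3 = 9

C0: P0 ⊕ 15 = 12; E(K, 12) = 6.
C1: P1 ⊕ 6 = 2; E(K, 2) = 12.
C2: P2 ⊕ 12 = 7; E(K, 7) = 1.
C3: P3 ⊕ 1 = 15; E(K, 15) = 9.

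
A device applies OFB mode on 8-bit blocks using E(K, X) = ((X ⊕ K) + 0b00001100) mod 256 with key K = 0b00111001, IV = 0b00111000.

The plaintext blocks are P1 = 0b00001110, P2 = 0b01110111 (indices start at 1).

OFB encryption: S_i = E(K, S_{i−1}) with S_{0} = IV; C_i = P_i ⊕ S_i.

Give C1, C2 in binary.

C1: S = E(K, 0b00111000) = 0b00001101; 0b00001110 ⊕ 0b00001101 = 0b00000011.
C2: S = E(K, 0b00001101) = 0b01000000; 0b01110111 ⊕ 0b01000000 = 0b00110111.

C1 = 0b00000011, C2 = 0b00110111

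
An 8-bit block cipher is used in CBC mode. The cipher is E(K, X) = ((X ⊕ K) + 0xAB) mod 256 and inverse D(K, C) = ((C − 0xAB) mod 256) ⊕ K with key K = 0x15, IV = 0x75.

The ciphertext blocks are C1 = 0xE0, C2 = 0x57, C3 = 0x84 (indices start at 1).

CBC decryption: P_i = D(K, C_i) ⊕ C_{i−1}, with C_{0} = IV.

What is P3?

P3 = 0x9B

P3: D(K, 0x84) = 0xCC; 0xCC ⊕ 0x57 = 0x9B.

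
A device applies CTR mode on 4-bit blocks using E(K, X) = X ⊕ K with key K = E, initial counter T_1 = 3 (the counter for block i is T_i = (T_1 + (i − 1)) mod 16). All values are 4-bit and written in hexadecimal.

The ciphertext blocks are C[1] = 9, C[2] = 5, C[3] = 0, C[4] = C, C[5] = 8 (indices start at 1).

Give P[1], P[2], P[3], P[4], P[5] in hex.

CTR decryption: S_i = E(K, T_i) where T_i is the counter for block i; P_i = C_i ⊕ S_i.
P[1]: T = 3, S = E(K, T) = D; 9 ⊕ D = 4.
P[2]: T = 4, S = E(K, T) = A; 5 ⊕ A = F.
P[3]: T = 5, S = E(K, T) = B; 0 ⊕ B = B.
P[4]: T = 6, S = E(K, T) = 8; C ⊕ 8 = 4.
P[5]: T = 7, S = E(K, T) = 9; 8 ⊕ 9 = 1.

P[1] = 4, P[2] = F, P[3] = B, P[4] = 4, P[5] = 1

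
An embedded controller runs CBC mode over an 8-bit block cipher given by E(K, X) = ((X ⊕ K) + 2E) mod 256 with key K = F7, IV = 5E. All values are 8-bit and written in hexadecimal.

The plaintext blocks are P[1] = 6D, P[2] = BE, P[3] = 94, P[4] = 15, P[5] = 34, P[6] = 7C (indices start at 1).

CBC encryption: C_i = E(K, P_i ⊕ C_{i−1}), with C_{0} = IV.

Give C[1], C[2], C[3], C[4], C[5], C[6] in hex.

C[1] = F2, C[2] = E9, C[3] = B8, C[4] = 88, C[5] = 79, C[6] = 20

C[1]: P[1] ⊕ 5E = 33; E(K, 33) = F2.
C[2]: P[2] ⊕ F2 = 4C; E(K, 4C) = E9.
C[3]: P[3] ⊕ E9 = 7D; E(K, 7D) = B8.
C[4]: P[4] ⊕ B8 = AD; E(K, AD) = 88.
C[5]: P[5] ⊕ 88 = BC; E(K, BC) = 79.
C[6]: P[6] ⊕ 79 = 05; E(K, 05) = 20.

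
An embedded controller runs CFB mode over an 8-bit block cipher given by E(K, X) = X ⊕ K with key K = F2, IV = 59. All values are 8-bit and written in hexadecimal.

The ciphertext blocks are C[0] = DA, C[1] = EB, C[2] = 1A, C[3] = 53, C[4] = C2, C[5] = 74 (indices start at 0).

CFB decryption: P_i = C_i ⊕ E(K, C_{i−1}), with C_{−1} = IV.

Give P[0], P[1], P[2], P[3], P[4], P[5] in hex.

P[0]: E(K, 59) = AB; DA ⊕ AB = 71.
P[1]: E(K, DA) = 28; EB ⊕ 28 = C3.
P[2]: E(K, EB) = 19; 1A ⊕ 19 = 03.
P[3]: E(K, 1A) = E8; 53 ⊕ E8 = BB.
P[4]: E(K, 53) = A1; C2 ⊕ A1 = 63.
P[5]: E(K, C2) = 30; 74 ⊕ 30 = 44.

P[0] = 71, P[1] = C3, P[2] = 03, P[3] = BB, P[4] = 63, P[5] = 44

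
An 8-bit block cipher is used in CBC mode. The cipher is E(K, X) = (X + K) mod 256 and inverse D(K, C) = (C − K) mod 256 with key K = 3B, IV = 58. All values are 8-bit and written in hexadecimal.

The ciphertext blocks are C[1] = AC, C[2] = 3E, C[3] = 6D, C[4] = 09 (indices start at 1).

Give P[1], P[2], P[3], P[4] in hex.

P[1] = 29, P[2] = AF, P[3] = 0C, P[4] = A3

CBC decryption: P_i = D(K, C_i) ⊕ C_{i−1}, with C_{0} = IV.
P[1]: D(K, AC) = 71; 71 ⊕ 58 = 29.
P[2]: D(K, 3E) = 03; 03 ⊕ AC = AF.
P[3]: D(K, 6D) = 32; 32 ⊕ 3E = 0C.
P[4]: D(K, 09) = CE; CE ⊕ 6D = A3.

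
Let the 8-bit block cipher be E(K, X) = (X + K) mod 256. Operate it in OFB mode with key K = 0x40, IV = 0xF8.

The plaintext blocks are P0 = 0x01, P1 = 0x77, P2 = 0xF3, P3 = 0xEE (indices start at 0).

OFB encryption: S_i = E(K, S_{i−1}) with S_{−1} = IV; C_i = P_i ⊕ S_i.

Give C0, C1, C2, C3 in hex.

C0: S = E(K, 0xF8) = 0x38; 0x01 ⊕ 0x38 = 0x39.
C1: S = E(K, 0x38) = 0x78; 0x77 ⊕ 0x78 = 0x0F.
C2: S = E(K, 0x78) = 0xB8; 0xF3 ⊕ 0xB8 = 0x4B.
C3: S = E(K, 0xB8) = 0xF8; 0xEE ⊕ 0xF8 = 0x16.

C0 = 0x39, C1 = 0x0F, C2 = 0x4B, C3 = 0x16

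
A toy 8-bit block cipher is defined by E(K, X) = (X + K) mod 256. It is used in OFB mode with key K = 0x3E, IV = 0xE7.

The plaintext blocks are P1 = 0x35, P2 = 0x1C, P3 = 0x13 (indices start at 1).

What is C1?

OFB encryption: S_i = E(K, S_{i−1}) with S_{0} = IV; C_i = P_i ⊕ S_i.
C1: S = E(K, 0xE7) = 0x25; 0x35 ⊕ 0x25 = 0x10.

C1 = 0x10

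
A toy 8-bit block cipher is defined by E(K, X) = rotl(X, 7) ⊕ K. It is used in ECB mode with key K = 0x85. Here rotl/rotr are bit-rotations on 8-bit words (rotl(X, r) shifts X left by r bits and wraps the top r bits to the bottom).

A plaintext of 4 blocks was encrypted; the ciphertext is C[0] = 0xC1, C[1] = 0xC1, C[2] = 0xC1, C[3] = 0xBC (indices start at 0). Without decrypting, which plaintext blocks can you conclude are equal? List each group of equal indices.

ECB encrypts each block independently with the same key, so equal ciphertext blocks imply equal plaintext blocks.
C[0] = C[1] = C[2] = 0xC1, so P[0] = P[1] = P[2].

P[0] = P[1] = P[2]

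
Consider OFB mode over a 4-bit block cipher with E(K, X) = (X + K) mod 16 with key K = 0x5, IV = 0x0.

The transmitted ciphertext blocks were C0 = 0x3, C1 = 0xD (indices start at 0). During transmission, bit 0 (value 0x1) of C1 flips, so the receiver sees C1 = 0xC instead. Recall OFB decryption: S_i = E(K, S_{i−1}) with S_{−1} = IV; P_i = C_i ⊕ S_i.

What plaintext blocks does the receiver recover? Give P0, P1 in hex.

P0 = 0x6, P1 = 0x6

Only C1 changed, to 0xC. In OFB, a change in C_i flips the same bit in P_i only; the keystream is unaffected. Decrypting the received ciphertext:
P0: S = E(K, 0x0) = 0x5; 0x3 ⊕ 0x5 = 0x6.
P1: S = E(K, 0x5) = 0xA; 0xC ⊕ 0xA = 0x6.
Blocks that differ from the original plaintext: P1.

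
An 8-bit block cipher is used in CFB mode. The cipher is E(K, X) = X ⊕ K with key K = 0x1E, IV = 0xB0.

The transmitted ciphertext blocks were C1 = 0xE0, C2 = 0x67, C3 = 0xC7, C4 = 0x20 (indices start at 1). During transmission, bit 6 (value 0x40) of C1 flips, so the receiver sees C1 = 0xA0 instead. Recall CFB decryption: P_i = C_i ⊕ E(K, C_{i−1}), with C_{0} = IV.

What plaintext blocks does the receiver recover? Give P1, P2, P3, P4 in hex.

Only C1 changed, to 0xA0. In CFB, a change in C_i flips the same bit in P_i and garbles P_{i+1}. Decrypting the received ciphertext:
P1: E(K, 0xB0) = 0xAE; 0xA0 ⊕ 0xAE = 0x0E.
P2: E(K, 0xA0) = 0xBE; 0x67 ⊕ 0xBE = 0xD9.
P3: E(K, 0x67) = 0x79; 0xC7 ⊕ 0x79 = 0xBE.
P4: E(K, 0xC7) = 0xD9; 0x20 ⊕ 0xD9 = 0xF9.
Blocks that differ from the original plaintext: P1, P2.

P1 = 0x0E, P2 = 0xD9, P3 = 0xBE, P4 = 0xF9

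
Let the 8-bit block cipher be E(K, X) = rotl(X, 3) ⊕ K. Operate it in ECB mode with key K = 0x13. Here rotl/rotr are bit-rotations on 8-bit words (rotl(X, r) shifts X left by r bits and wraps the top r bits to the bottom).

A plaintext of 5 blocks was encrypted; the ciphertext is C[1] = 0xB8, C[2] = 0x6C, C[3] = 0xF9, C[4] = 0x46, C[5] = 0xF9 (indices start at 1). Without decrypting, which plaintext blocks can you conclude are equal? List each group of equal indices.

ECB encrypts each block independently with the same key, so equal ciphertext blocks imply equal plaintext blocks.
C[3] = C[5] = 0xF9, so P[3] = P[5].

P[3] = P[5]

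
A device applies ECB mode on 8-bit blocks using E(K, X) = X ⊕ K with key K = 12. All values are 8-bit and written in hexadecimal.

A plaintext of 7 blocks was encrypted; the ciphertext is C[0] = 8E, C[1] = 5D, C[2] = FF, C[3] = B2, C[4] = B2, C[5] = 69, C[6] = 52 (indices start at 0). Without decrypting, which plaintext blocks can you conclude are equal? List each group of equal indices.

P[3] = P[4]

ECB encrypts each block independently with the same key, so equal ciphertext blocks imply equal plaintext blocks.
C[3] = C[4] = B2, so P[3] = P[4].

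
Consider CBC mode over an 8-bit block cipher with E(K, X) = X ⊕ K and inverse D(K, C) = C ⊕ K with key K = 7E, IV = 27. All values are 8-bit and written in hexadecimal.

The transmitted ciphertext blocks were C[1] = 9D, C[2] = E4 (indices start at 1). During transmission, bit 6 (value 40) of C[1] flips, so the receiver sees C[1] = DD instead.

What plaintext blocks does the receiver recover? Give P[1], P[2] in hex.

CBC decryption: P_i = D(K, C_i) ⊕ C_{i−1}, with C_{0} = IV.
Only C[1] changed, to DD. In CBC, a change in C_i garbles P_i and flips the same bit in P_{i+1}. Decrypting the received ciphertext:
P[1]: D(K, DD) = A3; A3 ⊕ 27 = 84.
P[2]: D(K, E4) = 9A; 9A ⊕ DD = 47.
Blocks that differ from the original plaintext: P[1], P[2].

P[1] = 84, P[2] = 47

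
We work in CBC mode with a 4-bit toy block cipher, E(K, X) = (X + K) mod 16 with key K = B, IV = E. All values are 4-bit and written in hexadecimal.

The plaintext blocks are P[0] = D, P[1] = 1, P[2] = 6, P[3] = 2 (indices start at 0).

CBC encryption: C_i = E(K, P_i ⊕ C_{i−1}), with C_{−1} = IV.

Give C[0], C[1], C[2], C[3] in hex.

C[0]: P[0] ⊕ E = 3; E(K, 3) = E.
C[1]: P[1] ⊕ E = F; E(K, F) = A.
C[2]: P[2] ⊕ A = C; E(K, C) = 7.
C[3]: P[3] ⊕ 7 = 5; E(K, 5) = 0.

C[0] = E, C[1] = A, C[2] = 7, C[3] = 0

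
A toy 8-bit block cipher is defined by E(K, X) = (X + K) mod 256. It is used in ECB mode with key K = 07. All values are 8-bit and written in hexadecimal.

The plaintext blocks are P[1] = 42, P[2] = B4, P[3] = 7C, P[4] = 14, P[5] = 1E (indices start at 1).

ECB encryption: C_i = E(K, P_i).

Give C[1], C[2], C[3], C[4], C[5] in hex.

C[1]: E(K, 42) = 49.
C[2]: E(K, B4) = BB.
C[3]: E(K, 7C) = 83.
C[4]: E(K, 14) = 1B.
C[5]: E(K, 1E) = 25.

C[1] = 49, C[2] = BB, C[3] = 83, C[4] = 1B, C[5] = 25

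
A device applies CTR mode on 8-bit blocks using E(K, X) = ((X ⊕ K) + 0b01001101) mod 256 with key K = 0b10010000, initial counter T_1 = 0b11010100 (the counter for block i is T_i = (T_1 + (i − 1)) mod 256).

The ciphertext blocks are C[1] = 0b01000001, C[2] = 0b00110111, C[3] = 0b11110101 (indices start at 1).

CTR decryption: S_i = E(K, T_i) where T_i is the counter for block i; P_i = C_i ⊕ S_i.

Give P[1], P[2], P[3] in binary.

P[1] = 0b11010000, P[2] = 0b10100101, P[3] = 0b01100110

P[1]: T = 0b11010100, S = E(K, T) = 0b10010001; 0b01000001 ⊕ 0b10010001 = 0b11010000.
P[2]: T = 0b11010101, S = E(K, T) = 0b10010010; 0b00110111 ⊕ 0b10010010 = 0b10100101.
P[3]: T = 0b11010110, S = E(K, T) = 0b10010011; 0b11110101 ⊕ 0b10010011 = 0b01100110.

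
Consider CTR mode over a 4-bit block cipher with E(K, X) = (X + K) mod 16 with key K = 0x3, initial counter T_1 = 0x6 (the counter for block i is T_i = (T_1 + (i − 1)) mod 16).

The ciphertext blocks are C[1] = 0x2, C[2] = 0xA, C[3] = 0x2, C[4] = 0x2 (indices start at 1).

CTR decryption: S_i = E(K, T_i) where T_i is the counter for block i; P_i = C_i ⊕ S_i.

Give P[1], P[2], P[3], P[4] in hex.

P[1] = 0xB, P[2] = 0x0, P[3] = 0x9, P[4] = 0xE

P[1]: T = 0x6, S = E(K, T) = 0x9; 0x2 ⊕ 0x9 = 0xB.
P[2]: T = 0x7, S = E(K, T) = 0xA; 0xA ⊕ 0xA = 0x0.
P[3]: T = 0x8, S = E(K, T) = 0xB; 0x2 ⊕ 0xB = 0x9.
P[4]: T = 0x9, S = E(K, T) = 0xC; 0x2 ⊕ 0xC = 0xE.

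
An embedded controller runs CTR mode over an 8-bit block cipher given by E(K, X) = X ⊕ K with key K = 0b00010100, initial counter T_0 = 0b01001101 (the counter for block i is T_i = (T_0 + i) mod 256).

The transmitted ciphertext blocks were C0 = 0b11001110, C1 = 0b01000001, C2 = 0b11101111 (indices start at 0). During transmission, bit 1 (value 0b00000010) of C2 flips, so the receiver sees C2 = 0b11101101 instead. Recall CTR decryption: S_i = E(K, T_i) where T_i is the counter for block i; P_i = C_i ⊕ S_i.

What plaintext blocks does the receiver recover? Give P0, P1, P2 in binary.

P0 = 0b10010111, P1 = 0b00011011, P2 = 0b10110110

Only C2 changed, to 0b11101101. In CTR, a change in C_i flips the same bit in P_i only; the keystream is unaffected. Decrypting the received ciphertext:
P0: T = 0b01001101, S = E(K, T) = 0b01011001; 0b11001110 ⊕ 0b01011001 = 0b10010111.
P1: T = 0b01001110, S = E(K, T) = 0b01011010; 0b01000001 ⊕ 0b01011010 = 0b00011011.
P2: T = 0b01001111, S = E(K, T) = 0b01011011; 0b11101101 ⊕ 0b01011011 = 0b10110110.
Blocks that differ from the original plaintext: P2.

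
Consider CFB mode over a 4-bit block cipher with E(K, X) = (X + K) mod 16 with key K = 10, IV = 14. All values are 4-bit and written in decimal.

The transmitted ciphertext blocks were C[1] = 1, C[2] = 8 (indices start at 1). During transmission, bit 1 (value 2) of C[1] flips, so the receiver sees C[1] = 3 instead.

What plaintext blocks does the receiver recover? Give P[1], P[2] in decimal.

P[1] = 11, P[2] = 5

CFB decryption: P_i = C_i ⊕ E(K, C_{i−1}), with C_{0} = IV.
Only C[1] changed, to 3. In CFB, a change in C_i flips the same bit in P_i and garbles P_{i+1}. Decrypting the received ciphertext:
P[1]: E(K, 14) = 8; 3 ⊕ 8 = 11.
P[2]: E(K, 3) = 13; 8 ⊕ 13 = 5.
Blocks that differ from the original plaintext: P[1], P[2].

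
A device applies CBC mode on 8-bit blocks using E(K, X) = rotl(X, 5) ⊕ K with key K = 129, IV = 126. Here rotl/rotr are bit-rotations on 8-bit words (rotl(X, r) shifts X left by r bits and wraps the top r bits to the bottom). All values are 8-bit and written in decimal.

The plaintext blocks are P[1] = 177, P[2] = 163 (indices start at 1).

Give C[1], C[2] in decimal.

C[1] = 120, C[2] = 250

CBC encryption: C_i = E(K, P_i ⊕ C_{i−1}), with C_{0} = IV.
C[1]: P[1] ⊕ 126 = 207; E(K, 207) = 120.
C[2]: P[2] ⊕ 120 = 219; E(K, 219) = 250.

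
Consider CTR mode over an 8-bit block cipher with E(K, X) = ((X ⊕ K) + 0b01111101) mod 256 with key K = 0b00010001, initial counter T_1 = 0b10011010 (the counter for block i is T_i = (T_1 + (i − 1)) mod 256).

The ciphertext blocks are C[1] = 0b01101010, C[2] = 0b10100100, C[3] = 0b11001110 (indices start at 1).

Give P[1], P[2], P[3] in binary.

CTR decryption: S_i = E(K, T_i) where T_i is the counter for block i; P_i = C_i ⊕ S_i.
P[1]: T = 0b10011010, S = E(K, T) = 0b00001000; 0b01101010 ⊕ 0b00001000 = 0b01100010.
P[2]: T = 0b10011011, S = E(K, T) = 0b00000111; 0b10100100 ⊕ 0b00000111 = 0b10100011.
P[3]: T = 0b10011100, S = E(K, T) = 0b00001010; 0b11001110 ⊕ 0b00001010 = 0b11000100.

P[1] = 0b01100010, P[2] = 0b10100011, P[3] = 0b11000100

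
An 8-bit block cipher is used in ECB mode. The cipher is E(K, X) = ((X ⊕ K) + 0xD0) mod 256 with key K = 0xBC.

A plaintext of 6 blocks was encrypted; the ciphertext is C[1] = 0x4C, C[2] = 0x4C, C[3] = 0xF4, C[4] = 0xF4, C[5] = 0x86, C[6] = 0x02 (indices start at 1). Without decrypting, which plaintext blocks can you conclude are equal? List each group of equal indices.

ECB encrypts each block independently with the same key, so equal ciphertext blocks imply equal plaintext blocks.
C[1] = C[2] = 0x4C, so P[1] = P[2].
C[3] = C[4] = 0xF4, so P[3] = P[4].

P[1] = P[2]; P[3] = P[4]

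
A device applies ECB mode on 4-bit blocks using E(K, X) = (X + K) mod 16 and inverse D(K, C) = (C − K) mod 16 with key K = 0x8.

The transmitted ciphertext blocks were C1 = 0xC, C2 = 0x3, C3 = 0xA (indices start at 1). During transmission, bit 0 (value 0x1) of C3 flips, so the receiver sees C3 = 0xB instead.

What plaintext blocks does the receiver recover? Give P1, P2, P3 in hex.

P1 = 0x4, P2 = 0xB, P3 = 0x3

ECB decryption: P_i = D(K, C_i).
Only C3 changed, to 0xB. In ECB, a change in C_i affects only P_i. Decrypting the received ciphertext:
P1: D(K, 0xC) = 0x4.
P2: D(K, 0x3) = 0xB.
P3: D(K, 0xB) = 0x3.
Blocks that differ from the original plaintext: P3.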